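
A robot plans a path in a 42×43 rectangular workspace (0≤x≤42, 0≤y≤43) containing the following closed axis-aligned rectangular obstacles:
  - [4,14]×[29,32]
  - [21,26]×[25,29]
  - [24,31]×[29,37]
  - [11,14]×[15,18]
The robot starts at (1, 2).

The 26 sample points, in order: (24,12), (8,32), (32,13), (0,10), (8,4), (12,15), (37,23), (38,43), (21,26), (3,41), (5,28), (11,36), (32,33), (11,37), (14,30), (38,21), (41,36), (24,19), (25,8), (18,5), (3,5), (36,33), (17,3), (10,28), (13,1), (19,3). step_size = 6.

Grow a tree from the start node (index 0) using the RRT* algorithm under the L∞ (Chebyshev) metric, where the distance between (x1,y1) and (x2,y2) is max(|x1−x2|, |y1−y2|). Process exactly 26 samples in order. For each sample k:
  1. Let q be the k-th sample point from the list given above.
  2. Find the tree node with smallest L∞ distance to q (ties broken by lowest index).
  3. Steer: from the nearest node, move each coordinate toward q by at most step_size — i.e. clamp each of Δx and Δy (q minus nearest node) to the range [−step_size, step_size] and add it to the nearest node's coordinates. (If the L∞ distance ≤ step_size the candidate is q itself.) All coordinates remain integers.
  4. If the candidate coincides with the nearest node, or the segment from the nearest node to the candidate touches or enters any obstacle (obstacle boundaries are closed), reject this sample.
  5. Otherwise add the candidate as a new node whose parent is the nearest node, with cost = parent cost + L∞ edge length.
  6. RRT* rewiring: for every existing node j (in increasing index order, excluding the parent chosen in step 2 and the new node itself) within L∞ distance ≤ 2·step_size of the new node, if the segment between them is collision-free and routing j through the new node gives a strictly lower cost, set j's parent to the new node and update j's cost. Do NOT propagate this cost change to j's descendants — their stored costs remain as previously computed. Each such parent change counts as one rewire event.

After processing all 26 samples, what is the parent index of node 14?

1. q=(24,12) nearest=0 d=23 new=(7,8) → add node 1 parent=0 cost=6
2. q=(8,32) nearest=1 d=24 new=(8,14) → add node 2 parent=1 cost=12
3. q=(32,13) nearest=2 d=24 new=(14,13) → add node 3 parent=2 cost=18
4. q=(0,10) nearest=1 d=7 new=(1,10) → add node 4 parent=1 cost=12
5. q=(8,4) nearest=1 d=4 new=(8,4) → add node 5 parent=1 cost=10
6. q=(12,15) nearest=3 d=2 new=(12,15) → blocked by [11,14]×[15,18], reject
7. q=(37,23) nearest=3 d=23 new=(20,19) → add node 6 parent=3 cost=24
8. q=(38,43) nearest=6 d=24 new=(26,25) → blocked by [21,26]×[25,29], reject
9. q=(21,26) nearest=6 d=7 new=(21,25) → blocked by [21,26]×[25,29], reject
10. q=(3,41) nearest=6 d=22 new=(14,25) → add node 7 parent=6 cost=30
11. q=(5,28) nearest=7 d=9 new=(8,28) → add node 8 parent=7 cost=36
12. q=(11,36) nearest=8 d=8 new=(11,34) → blocked by [4,14]×[29,32], reject
13. q=(32,33) nearest=6 d=14 new=(26,25) → blocked by [21,26]×[25,29], reject
14. q=(11,37) nearest=8 d=9 new=(11,34) → blocked by [4,14]×[29,32], reject
15. q=(14,30) nearest=7 d=5 new=(14,30) → blocked by [4,14]×[29,32], reject
16. q=(38,21) nearest=6 d=18 new=(26,21) → add node 9 parent=6 cost=30
17. q=(41,36) nearest=9 d=15 new=(32,27) → add node 10 parent=9 cost=36
18. q=(24,19) nearest=9 d=2 new=(24,19) → add node 11 parent=9 cost=32
19. q=(25,8) nearest=3 d=11 new=(20,8) → add node 12 parent=3 cost=24
20. q=(18,5) nearest=12 d=3 new=(18,5) → add node 13 parent=12 cost=27
21. q=(3,5) nearest=0 d=3 new=(3,5) → add node 14 parent=0 cost=3; rewire 3→14 (14<18); rewire 4→14 (8<12); rewire 5→14 (8<10)
22. q=(36,33) nearest=10 d=6 new=(36,33) → add node 15 parent=10 cost=42
23. q=(17,3) nearest=13 d=2 new=(17,3) → add node 16 parent=13 cost=29
24. q=(10,28) nearest=8 d=2 new=(10,28) → add node 17 parent=8 cost=38
25. q=(13,1) nearest=16 d=4 new=(13,1) → add node 18 parent=16 cost=33
26. q=(19,3) nearest=13 d=2 new=(19,3) → add node 19 parent=13 cost=29

Parent of node 14: 0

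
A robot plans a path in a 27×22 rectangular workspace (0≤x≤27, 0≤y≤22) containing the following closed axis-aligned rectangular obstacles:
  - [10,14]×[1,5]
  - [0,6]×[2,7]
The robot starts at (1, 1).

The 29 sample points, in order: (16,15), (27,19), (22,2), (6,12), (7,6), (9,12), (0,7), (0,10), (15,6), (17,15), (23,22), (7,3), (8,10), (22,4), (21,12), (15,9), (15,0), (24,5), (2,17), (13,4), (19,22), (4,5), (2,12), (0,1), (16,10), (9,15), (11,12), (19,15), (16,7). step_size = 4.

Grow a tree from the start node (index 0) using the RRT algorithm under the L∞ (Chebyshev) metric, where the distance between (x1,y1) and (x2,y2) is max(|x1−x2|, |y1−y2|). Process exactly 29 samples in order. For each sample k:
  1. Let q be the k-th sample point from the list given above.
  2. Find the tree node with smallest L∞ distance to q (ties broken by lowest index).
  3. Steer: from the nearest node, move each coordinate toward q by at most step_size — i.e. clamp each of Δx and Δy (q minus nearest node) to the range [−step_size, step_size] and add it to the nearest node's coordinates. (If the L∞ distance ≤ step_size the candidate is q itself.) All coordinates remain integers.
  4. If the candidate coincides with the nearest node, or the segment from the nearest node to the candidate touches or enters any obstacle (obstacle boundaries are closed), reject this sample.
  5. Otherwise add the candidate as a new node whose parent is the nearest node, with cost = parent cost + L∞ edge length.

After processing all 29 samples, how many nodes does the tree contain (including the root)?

Node count: 8

1. q=(16,15) nearest=0 d=15 new=(5,5) → blocked by [0,6]×[2,7], reject
2. q=(27,19) nearest=0 d=26 new=(5,5) → blocked by [0,6]×[2,7], reject
3. q=(22,2) nearest=0 d=21 new=(5,2) → blocked by [0,6]×[2,7], reject
4. q=(6,12) nearest=0 d=11 new=(5,5) → blocked by [0,6]×[2,7], reject
5. q=(7,6) nearest=0 d=6 new=(5,5) → blocked by [0,6]×[2,7], reject
6. q=(9,12) nearest=0 d=11 new=(5,5) → blocked by [0,6]×[2,7], reject
7. q=(0,7) nearest=0 d=6 new=(0,5) → blocked by [0,6]×[2,7], reject
8. q=(0,10) nearest=0 d=9 new=(0,5) → blocked by [0,6]×[2,7], reject
9. q=(15,6) nearest=0 d=14 new=(5,5) → blocked by [0,6]×[2,7], reject
10. q=(17,15) nearest=0 d=16 new=(5,5) → blocked by [0,6]×[2,7], reject
11. q=(23,22) nearest=0 d=22 new=(5,5) → blocked by [0,6]×[2,7], reject
12. q=(7,3) nearest=0 d=6 new=(5,3) → blocked by [0,6]×[2,7], reject
13. q=(8,10) nearest=0 d=9 new=(5,5) → blocked by [0,6]×[2,7], reject
14. q=(22,4) nearest=0 d=21 new=(5,4) → blocked by [0,6]×[2,7], reject
15. q=(21,12) nearest=0 d=20 new=(5,5) → blocked by [0,6]×[2,7], reject
16. q=(15,9) nearest=0 d=14 new=(5,5) → blocked by [0,6]×[2,7], reject
17. q=(15,0) nearest=0 d=14 new=(5,0) → add node 1 parent=0 cost=4
18. q=(24,5) nearest=1 d=19 new=(9,4) → add node 2 parent=1 cost=8
19. q=(2,17) nearest=2 d=13 new=(5,8) → blocked by [0,6]×[2,7], reject
20. q=(13,4) nearest=2 d=4 new=(13,4) → blocked by [10,14]×[1,5], reject
21. q=(19,22) nearest=2 d=18 new=(13,8) → blocked by [10,14]×[1,5], reject
22. q=(4,5) nearest=0 d=4 new=(4,5) → blocked by [0,6]×[2,7], reject
23. q=(2,12) nearest=2 d=8 new=(5,8) → blocked by [0,6]×[2,7], reject
24. q=(0,1) nearest=0 d=1 new=(0,1) → add node 3 parent=0 cost=1
25. q=(16,10) nearest=2 d=7 new=(13,8) → blocked by [10,14]×[1,5], reject
26. q=(9,15) nearest=2 d=11 new=(9,8) → add node 4 parent=2 cost=12
27. q=(11,12) nearest=4 d=4 new=(11,12) → add node 5 parent=4 cost=16
28. q=(19,15) nearest=5 d=8 new=(15,15) → add node 6 parent=5 cost=20
29. q=(16,7) nearest=5 d=5 new=(15,8) → add node 7 parent=5 cost=20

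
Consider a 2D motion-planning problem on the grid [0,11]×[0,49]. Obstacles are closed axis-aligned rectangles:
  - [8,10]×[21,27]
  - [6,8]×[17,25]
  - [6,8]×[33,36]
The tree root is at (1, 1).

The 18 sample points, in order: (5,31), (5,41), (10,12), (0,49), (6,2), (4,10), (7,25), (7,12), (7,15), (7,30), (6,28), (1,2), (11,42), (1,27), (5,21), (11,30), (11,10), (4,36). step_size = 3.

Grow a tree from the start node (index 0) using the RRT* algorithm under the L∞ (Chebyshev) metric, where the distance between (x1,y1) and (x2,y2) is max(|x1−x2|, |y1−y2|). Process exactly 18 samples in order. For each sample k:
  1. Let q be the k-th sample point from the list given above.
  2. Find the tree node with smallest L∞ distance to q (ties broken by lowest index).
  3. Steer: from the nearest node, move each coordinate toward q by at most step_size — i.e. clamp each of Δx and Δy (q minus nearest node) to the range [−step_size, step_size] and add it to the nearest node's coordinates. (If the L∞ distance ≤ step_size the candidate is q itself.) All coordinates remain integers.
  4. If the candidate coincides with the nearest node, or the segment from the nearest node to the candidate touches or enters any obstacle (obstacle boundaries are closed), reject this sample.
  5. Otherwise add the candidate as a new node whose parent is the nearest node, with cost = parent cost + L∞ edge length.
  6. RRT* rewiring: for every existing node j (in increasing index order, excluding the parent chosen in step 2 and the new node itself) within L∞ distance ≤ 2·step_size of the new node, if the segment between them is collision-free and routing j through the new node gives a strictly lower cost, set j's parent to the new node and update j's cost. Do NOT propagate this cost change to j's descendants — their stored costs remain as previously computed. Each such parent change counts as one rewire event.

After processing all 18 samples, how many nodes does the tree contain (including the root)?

1. q=(5,31) nearest=0 d=30 new=(4,4) → add node 1 parent=0 cost=3
2. q=(5,41) nearest=1 d=37 new=(5,7) → add node 2 parent=1 cost=6
3. q=(10,12) nearest=2 d=5 new=(8,10) → add node 3 parent=2 cost=9
4. q=(0,49) nearest=3 d=39 new=(5,13) → add node 4 parent=3 cost=12
5. q=(6,2) nearest=1 d=2 new=(6,2) → add node 5 parent=1 cost=5
6. q=(4,10) nearest=2 d=3 new=(4,10) → add node 6 parent=2 cost=9
7. q=(7,25) nearest=4 d=12 new=(7,16) → add node 7 parent=4 cost=15
8. q=(7,12) nearest=3 d=2 new=(7,12) → add node 8 parent=3 cost=11
9. q=(7,15) nearest=7 d=1 new=(7,15) → add node 9 parent=7 cost=16
10. q=(7,30) nearest=7 d=14 new=(7,19) → blocked by [6,8]×[17,25], reject
11. q=(6,28) nearest=7 d=12 new=(6,19) → blocked by [6,8]×[17,25], reject
12. q=(1,2) nearest=0 d=1 new=(1,2) → add node 10 parent=0 cost=1
13. q=(11,42) nearest=7 d=26 new=(10,19) → blocked by [6,8]×[17,25], reject
14. q=(1,27) nearest=7 d=11 new=(4,19) → blocked by [6,8]×[17,25], reject
15. q=(5,21) nearest=7 d=5 new=(5,19) → blocked by [6,8]×[17,25], reject
16. q=(11,30) nearest=7 d=14 new=(10,19) → blocked by [6,8]×[17,25], reject
17. q=(11,10) nearest=3 d=3 new=(11,10) → add node 11 parent=3 cost=12
18. q=(4,36) nearest=7 d=20 new=(4,19) → blocked by [6,8]×[17,25], reject

Node count: 12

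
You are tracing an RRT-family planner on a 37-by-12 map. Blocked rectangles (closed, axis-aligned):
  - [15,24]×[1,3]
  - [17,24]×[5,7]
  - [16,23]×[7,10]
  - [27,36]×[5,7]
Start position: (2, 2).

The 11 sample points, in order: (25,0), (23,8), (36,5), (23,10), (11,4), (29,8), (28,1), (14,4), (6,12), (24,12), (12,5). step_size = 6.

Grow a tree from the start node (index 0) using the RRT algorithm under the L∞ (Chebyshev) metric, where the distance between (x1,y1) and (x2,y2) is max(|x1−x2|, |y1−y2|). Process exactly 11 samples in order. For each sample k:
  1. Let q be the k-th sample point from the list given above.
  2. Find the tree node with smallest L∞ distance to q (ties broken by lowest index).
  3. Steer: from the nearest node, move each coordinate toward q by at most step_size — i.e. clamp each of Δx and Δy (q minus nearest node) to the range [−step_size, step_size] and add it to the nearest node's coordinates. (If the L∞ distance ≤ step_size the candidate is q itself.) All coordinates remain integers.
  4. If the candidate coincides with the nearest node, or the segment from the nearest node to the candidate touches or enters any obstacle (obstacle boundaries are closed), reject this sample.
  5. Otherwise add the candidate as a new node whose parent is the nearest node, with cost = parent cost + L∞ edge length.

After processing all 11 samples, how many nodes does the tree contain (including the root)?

1. q=(25,0) nearest=0 d=23 new=(8,0) → add node 1 parent=0 cost=6
2. q=(23,8) nearest=1 d=15 new=(14,6) → add node 2 parent=1 cost=12
3. q=(36,5) nearest=2 d=22 new=(20,5) → blocked by [17,24]×[5,7], reject
4. q=(23,10) nearest=2 d=9 new=(20,10) → blocked by [16,23]×[7,10], reject
5. q=(11,4) nearest=2 d=3 new=(11,4) → add node 3 parent=2 cost=15
6. q=(29,8) nearest=2 d=15 new=(20,8) → blocked by [17,24]×[5,7], reject
7. q=(28,1) nearest=2 d=14 new=(20,1) → blocked by [15,24]×[1,3], reject
8. q=(14,4) nearest=2 d=2 new=(14,4) → add node 4 parent=2 cost=14
9. q=(6,12) nearest=2 d=8 new=(8,12) → add node 5 parent=2 cost=18
10. q=(24,12) nearest=2 d=10 new=(20,12) → blocked by [16,23]×[7,10], reject
11. q=(12,5) nearest=3 d=1 new=(12,5) → add node 6 parent=3 cost=16

Node count: 7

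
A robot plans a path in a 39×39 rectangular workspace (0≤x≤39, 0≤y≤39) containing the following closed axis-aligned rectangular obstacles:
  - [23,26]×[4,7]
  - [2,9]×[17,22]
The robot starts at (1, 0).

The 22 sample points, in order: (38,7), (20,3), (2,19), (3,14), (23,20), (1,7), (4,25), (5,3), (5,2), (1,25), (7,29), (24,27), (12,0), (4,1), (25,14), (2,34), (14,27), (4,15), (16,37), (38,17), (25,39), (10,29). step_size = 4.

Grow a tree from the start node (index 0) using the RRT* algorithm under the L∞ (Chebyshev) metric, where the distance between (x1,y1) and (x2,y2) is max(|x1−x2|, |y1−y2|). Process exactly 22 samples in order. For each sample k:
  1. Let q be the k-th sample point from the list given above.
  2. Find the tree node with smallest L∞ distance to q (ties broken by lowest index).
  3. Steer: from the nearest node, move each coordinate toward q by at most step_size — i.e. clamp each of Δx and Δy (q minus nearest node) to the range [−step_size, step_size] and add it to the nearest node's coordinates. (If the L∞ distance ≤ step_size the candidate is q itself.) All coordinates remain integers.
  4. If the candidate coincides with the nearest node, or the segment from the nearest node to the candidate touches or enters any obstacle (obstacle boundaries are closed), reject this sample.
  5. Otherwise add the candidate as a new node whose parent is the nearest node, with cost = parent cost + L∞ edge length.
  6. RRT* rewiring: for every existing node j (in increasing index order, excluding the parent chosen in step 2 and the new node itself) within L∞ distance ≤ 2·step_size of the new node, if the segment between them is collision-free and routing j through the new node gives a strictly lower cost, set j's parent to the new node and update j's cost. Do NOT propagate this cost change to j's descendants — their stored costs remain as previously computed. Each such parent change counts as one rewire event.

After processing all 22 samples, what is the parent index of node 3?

1. q=(38,7) nearest=0 d=37 new=(5,4) → add node 1 parent=0 cost=4
2. q=(20,3) nearest=1 d=15 new=(9,3) → add node 2 parent=1 cost=8
3. q=(2,19) nearest=1 d=15 new=(2,8) → add node 3 parent=1 cost=8
4. q=(3,14) nearest=3 d=6 new=(3,12) → add node 4 parent=3 cost=12
5. q=(23,20) nearest=2 d=17 new=(13,7) → add node 5 parent=2 cost=12
6. q=(1,7) nearest=3 d=1 new=(1,7) → add node 6 parent=3 cost=9
7. q=(4,25) nearest=4 d=13 new=(4,16) → add node 7 parent=4 cost=16
8. q=(5,3) nearest=1 d=1 new=(5,3) → add node 8 parent=1 cost=5
9. q=(5,2) nearest=8 d=1 new=(5,2) → add node 9 parent=8 cost=6
10. q=(1,25) nearest=7 d=9 new=(1,20) → blocked by [2,9]×[17,22], reject
11. q=(7,29) nearest=7 d=13 new=(7,20) → blocked by [2,9]×[17,22], reject
12. q=(24,27) nearest=5 d=20 new=(17,11) → add node 10 parent=5 cost=16
13. q=(12,0) nearest=2 d=3 new=(12,0) → add node 11 parent=2 cost=11
14. q=(4,1) nearest=9 d=1 new=(4,1) → add node 12 parent=9 cost=7
15. q=(25,14) nearest=10 d=8 new=(21,14) → add node 13 parent=10 cost=20
16. q=(2,34) nearest=7 d=18 new=(2,20) → blocked by [2,9]×[17,22], reject
17. q=(14,27) nearest=7 d=11 new=(8,20) → blocked by [2,9]×[17,22], reject
18. q=(4,15) nearest=7 d=1 new=(4,15) → add node 14 parent=7 cost=17
19. q=(16,37) nearest=7 d=21 new=(8,20) → blocked by [2,9]×[17,22], reject
20. q=(38,17) nearest=13 d=17 new=(25,17) → add node 15 parent=13 cost=24
21. q=(25,39) nearest=15 d=22 new=(25,21) → add node 16 parent=15 cost=28
22. q=(10,29) nearest=7 d=13 new=(8,20) → blocked by [2,9]×[17,22], reject

Parent of node 3: 1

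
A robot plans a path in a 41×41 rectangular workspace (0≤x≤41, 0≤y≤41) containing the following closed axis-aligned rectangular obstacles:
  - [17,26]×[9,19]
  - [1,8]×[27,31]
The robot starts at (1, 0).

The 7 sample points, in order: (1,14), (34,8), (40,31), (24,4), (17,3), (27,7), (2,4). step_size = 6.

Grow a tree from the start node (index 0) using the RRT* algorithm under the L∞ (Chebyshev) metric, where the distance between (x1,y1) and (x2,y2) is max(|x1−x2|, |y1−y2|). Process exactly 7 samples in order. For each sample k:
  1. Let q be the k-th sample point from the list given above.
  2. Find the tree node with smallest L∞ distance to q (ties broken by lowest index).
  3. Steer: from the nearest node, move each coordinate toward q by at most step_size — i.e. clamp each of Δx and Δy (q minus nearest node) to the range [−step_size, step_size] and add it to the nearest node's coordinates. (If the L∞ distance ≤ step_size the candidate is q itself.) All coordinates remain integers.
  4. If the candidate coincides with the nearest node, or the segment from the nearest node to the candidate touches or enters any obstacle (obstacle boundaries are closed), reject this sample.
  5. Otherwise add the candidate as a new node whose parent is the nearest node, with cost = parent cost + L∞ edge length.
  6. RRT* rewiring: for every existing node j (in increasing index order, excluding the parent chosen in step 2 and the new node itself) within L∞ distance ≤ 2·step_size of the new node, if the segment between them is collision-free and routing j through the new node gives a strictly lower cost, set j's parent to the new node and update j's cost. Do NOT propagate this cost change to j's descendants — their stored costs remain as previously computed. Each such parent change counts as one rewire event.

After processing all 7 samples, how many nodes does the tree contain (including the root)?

1. q=(1,14) nearest=0 d=14 new=(1,6) → add node 1 parent=0 cost=6
2. q=(34,8) nearest=0 d=33 new=(7,6) → add node 2 parent=0 cost=6
3. q=(40,31) nearest=2 d=33 new=(13,12) → add node 3 parent=2 cost=12
4. q=(24,4) nearest=3 d=11 new=(19,6) → add node 4 parent=3 cost=18
5. q=(17,3) nearest=4 d=3 new=(17,3) → add node 5 parent=4 cost=21
6. q=(27,7) nearest=4 d=8 new=(25,7) → add node 6 parent=4 cost=24
7. q=(2,4) nearest=1 d=2 new=(2,4) → add node 7 parent=1 cost=8

Node count: 8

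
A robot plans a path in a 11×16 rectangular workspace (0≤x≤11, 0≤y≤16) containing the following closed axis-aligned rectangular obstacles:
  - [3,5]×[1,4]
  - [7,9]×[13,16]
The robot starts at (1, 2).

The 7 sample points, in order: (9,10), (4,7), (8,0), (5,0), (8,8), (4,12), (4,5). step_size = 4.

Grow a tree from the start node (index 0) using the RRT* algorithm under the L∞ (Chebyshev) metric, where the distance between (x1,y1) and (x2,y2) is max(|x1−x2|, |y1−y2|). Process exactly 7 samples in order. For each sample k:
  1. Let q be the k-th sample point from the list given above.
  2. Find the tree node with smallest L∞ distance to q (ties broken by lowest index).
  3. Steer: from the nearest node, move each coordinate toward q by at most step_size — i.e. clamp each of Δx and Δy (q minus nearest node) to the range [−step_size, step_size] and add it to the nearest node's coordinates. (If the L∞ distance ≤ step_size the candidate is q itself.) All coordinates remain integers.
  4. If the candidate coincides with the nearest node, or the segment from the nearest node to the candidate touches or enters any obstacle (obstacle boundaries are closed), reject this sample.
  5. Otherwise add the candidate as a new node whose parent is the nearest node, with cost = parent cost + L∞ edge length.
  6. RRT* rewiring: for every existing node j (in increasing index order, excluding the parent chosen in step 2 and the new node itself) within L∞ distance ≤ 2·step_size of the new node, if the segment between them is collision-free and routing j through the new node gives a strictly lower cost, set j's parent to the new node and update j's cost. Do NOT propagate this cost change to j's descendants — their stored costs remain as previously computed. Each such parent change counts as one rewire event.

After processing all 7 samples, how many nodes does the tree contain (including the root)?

1. q=(9,10) nearest=0 d=8 new=(5,6) → blocked by [3,5]×[1,4], reject
2. q=(4,7) nearest=0 d=5 new=(4,6) → add node 1 parent=0 cost=4
3. q=(8,0) nearest=1 d=6 new=(8,2) → add node 2 parent=1 cost=8
4. q=(5,0) nearest=2 d=3 new=(5,0) → add node 3 parent=2 cost=11
5. q=(8,8) nearest=1 d=4 new=(8,8) → add node 4 parent=1 cost=8
6. q=(4,12) nearest=4 d=4 new=(4,12) → add node 5 parent=4 cost=12
7. q=(4,5) nearest=1 d=1 new=(4,5) → add node 6 parent=1 cost=5

Node count: 7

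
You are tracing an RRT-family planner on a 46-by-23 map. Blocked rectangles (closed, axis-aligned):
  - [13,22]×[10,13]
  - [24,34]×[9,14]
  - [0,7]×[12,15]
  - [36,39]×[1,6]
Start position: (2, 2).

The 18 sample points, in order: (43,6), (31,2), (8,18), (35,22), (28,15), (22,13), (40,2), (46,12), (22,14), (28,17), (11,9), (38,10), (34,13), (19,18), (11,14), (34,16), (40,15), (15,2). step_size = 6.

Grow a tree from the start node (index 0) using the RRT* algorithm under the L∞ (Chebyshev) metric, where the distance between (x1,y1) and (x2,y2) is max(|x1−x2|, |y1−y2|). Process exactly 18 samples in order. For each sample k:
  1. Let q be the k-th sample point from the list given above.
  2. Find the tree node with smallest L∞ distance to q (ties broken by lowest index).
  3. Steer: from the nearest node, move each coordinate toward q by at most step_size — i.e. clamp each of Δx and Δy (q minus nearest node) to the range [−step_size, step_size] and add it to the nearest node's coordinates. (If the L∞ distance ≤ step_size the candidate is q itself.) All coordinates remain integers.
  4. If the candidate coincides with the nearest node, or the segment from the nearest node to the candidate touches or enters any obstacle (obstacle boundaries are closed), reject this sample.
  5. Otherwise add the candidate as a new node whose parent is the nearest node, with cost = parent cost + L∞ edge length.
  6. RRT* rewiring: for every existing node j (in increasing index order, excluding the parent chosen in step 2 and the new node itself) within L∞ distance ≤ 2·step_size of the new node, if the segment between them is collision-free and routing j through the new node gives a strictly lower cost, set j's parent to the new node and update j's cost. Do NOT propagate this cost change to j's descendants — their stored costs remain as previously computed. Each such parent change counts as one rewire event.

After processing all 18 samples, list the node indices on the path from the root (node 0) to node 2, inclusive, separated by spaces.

1. q=(43,6) nearest=0 d=41 new=(8,6) → add node 1 parent=0 cost=6
2. q=(31,2) nearest=1 d=23 new=(14,2) → add node 2 parent=1 cost=12
3. q=(8,18) nearest=1 d=12 new=(8,12) → add node 3 parent=1 cost=12
4. q=(35,22) nearest=2 d=21 new=(20,8) → add node 4 parent=2 cost=18
5. q=(28,15) nearest=4 d=8 new=(26,14) → blocked by [13,22]×[10,13], reject
6. q=(22,13) nearest=4 d=5 new=(22,13) → blocked by [13,22]×[10,13], reject
7. q=(40,2) nearest=4 d=20 new=(26,2) → add node 5 parent=4 cost=24
8. q=(46,12) nearest=5 d=20 new=(32,8) → add node 6 parent=5 cost=30
9. q=(22,14) nearest=4 d=6 new=(22,14) → blocked by [13,22]×[10,13], reject
10. q=(28,17) nearest=4 d=9 new=(26,14) → blocked by [13,22]×[10,13], reject
11. q=(11,9) nearest=1 d=3 new=(11,9) → add node 7 parent=1 cost=9
12. q=(38,10) nearest=6 d=6 new=(38,10) → add node 8 parent=6 cost=36
13. q=(34,13) nearest=8 d=4 new=(34,13) → blocked by [24,34]×[9,14], reject
14. q=(19,18) nearest=7 d=9 new=(17,15) → blocked by [13,22]×[10,13], reject
15. q=(11,14) nearest=3 d=3 new=(11,14) → add node 9 parent=3 cost=15
16. q=(34,16) nearest=8 d=6 new=(34,16) → add node 10 parent=8 cost=42
17. q=(40,15) nearest=8 d=5 new=(40,15) → add node 11 parent=8 cost=41
18. q=(15,2) nearest=2 d=1 new=(15,2) → add node 12 parent=2 cost=13

Path: 0 1 2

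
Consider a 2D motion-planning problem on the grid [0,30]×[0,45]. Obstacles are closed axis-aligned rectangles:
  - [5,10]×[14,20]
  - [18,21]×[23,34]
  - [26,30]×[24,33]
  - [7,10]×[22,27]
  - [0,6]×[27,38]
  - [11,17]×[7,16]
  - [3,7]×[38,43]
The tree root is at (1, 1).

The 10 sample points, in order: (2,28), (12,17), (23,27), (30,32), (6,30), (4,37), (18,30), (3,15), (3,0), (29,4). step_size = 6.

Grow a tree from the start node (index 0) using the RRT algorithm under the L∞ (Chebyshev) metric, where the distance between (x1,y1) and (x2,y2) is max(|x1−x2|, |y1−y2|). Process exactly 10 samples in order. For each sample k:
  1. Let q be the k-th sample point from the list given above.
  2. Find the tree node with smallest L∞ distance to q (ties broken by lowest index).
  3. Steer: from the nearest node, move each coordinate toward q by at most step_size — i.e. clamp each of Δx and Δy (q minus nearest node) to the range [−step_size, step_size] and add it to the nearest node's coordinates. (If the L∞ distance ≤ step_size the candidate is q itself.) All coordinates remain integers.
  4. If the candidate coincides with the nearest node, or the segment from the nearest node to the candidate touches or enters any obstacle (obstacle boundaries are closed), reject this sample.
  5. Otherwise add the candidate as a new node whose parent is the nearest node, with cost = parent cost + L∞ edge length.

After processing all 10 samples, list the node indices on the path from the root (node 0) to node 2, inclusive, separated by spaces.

Path: 0 1 2

1. q=(2,28) nearest=0 d=27 new=(2,7) → add node 1 parent=0 cost=6
2. q=(12,17) nearest=1 d=10 new=(8,13) → add node 2 parent=1 cost=12
3. q=(23,27) nearest=2 d=15 new=(14,19) → blocked by [5,10]×[14,20], reject
4. q=(30,32) nearest=2 d=22 new=(14,19) → blocked by [5,10]×[14,20], reject
5. q=(6,30) nearest=2 d=17 new=(6,19) → blocked by [5,10]×[14,20], reject
6. q=(4,37) nearest=2 d=24 new=(4,19) → blocked by [5,10]×[14,20], reject
7. q=(18,30) nearest=2 d=17 new=(14,19) → blocked by [5,10]×[14,20], reject
8. q=(3,15) nearest=2 d=5 new=(3,15) → blocked by [5,10]×[14,20], reject
9. q=(3,0) nearest=0 d=2 new=(3,0) → add node 3 parent=0 cost=2
10. q=(29,4) nearest=2 d=21 new=(14,7) → blocked by [11,17]×[7,16], reject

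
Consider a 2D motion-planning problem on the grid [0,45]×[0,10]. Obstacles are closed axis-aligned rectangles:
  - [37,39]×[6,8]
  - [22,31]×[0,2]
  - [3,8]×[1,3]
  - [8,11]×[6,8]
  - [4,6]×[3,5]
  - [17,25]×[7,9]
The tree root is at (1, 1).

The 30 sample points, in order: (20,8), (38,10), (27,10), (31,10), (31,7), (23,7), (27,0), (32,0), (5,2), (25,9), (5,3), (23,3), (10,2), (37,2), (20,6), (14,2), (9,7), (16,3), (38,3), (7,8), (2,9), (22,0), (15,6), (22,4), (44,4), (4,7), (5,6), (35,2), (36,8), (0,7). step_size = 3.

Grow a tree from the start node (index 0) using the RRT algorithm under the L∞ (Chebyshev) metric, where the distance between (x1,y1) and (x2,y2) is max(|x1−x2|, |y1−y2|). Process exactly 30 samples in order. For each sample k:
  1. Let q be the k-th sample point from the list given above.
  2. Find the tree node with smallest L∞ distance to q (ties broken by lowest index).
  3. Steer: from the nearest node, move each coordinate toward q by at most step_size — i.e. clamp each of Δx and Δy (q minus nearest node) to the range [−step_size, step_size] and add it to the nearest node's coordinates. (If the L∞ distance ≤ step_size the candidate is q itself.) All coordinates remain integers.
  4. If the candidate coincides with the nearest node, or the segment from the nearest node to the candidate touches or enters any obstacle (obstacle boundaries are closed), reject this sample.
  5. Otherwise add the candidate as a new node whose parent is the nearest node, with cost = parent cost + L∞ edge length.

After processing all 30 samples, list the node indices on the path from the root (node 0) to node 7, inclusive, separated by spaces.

Path: 0 1 2 3 7

1. q=(20,8) nearest=0 d=19 new=(4,4) → blocked by [3,8]×[1,3], reject
2. q=(38,10) nearest=0 d=37 new=(4,4) → blocked by [3,8]×[1,3], reject
3. q=(27,10) nearest=0 d=26 new=(4,4) → blocked by [3,8]×[1,3], reject
4. q=(31,10) nearest=0 d=30 new=(4,4) → blocked by [3,8]×[1,3], reject
5. q=(31,7) nearest=0 d=30 new=(4,4) → blocked by [3,8]×[1,3], reject
6. q=(23,7) nearest=0 d=22 new=(4,4) → blocked by [3,8]×[1,3], reject
7. q=(27,0) nearest=0 d=26 new=(4,0) → add node 1 parent=0 cost=3
8. q=(32,0) nearest=1 d=28 new=(7,0) → add node 2 parent=1 cost=6
9. q=(5,2) nearest=1 d=2 new=(5,2) → blocked by [3,8]×[1,3], reject
10. q=(25,9) nearest=2 d=18 new=(10,3) → blocked by [3,8]×[1,3], reject
11. q=(5,3) nearest=1 d=3 new=(5,3) → blocked by [3,8]×[1,3], reject
12. q=(23,3) nearest=2 d=16 new=(10,3) → blocked by [3,8]×[1,3], reject
13. q=(10,2) nearest=2 d=3 new=(10,2) → add node 3 parent=2 cost=9
14. q=(37,2) nearest=3 d=27 new=(13,2) → add node 4 parent=3 cost=12
15. q=(20,6) nearest=4 d=7 new=(16,5) → add node 5 parent=4 cost=15
16. q=(14,2) nearest=4 d=1 new=(14,2) → add node 6 parent=4 cost=13
17. q=(9,7) nearest=3 d=5 new=(9,5) → add node 7 parent=3 cost=12
18. q=(16,3) nearest=5 d=2 new=(16,3) → add node 8 parent=5 cost=17
19. q=(38,3) nearest=5 d=22 new=(19,3) → add node 9 parent=5 cost=18
20. q=(7,8) nearest=7 d=3 new=(7,8) → blocked by [8,11]×[6,8], reject
21. q=(2,9) nearest=7 d=7 new=(6,8) → blocked by [8,11]×[6,8], reject
22. q=(22,0) nearest=9 d=3 new=(22,0) → blocked by [22,31]×[0,2], reject
23. q=(15,6) nearest=5 d=1 new=(15,6) → add node 10 parent=5 cost=16
24. q=(22,4) nearest=9 d=3 new=(22,4) → add node 11 parent=9 cost=21
25. q=(44,4) nearest=11 d=22 new=(25,4) → add node 12 parent=11 cost=24
26. q=(4,7) nearest=7 d=5 new=(6,7) → add node 13 parent=7 cost=15
27. q=(5,6) nearest=13 d=1 new=(5,6) → add node 14 parent=13 cost=16
28. q=(35,2) nearest=12 d=10 new=(28,2) → blocked by [22,31]×[0,2], reject
29. q=(36,8) nearest=12 d=11 new=(28,7) → add node 15 parent=12 cost=27
30. q=(0,7) nearest=14 d=5 new=(2,7) → add node 16 parent=14 cost=19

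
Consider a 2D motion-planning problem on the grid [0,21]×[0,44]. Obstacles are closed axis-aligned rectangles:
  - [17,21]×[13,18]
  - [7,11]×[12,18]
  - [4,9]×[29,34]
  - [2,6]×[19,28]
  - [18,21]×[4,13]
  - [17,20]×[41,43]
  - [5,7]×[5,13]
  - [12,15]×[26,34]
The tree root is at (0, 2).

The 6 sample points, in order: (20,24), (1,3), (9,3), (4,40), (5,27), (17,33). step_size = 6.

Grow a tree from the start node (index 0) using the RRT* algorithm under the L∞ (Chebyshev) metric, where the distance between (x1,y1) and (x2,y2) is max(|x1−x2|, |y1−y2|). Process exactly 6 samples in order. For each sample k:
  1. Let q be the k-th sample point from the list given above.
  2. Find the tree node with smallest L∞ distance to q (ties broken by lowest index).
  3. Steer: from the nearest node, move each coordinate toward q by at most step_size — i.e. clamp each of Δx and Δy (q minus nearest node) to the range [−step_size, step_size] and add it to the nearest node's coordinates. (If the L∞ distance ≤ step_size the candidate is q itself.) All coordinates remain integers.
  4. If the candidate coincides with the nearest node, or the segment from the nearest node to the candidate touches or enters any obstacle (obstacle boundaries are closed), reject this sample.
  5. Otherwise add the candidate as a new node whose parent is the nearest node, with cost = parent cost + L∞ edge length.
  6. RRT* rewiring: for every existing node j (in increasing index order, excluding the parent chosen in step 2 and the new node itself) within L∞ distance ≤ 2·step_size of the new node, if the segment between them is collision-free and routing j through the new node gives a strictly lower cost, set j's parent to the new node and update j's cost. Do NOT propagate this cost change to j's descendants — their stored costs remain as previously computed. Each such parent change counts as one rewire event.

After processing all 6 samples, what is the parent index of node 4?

1. q=(20,24) nearest=0 d=22 new=(6,8) → blocked by [5,7]×[5,13], reject
2. q=(1,3) nearest=0 d=1 new=(1,3) → add node 1 parent=0 cost=1
3. q=(9,3) nearest=1 d=8 new=(7,3) → add node 2 parent=1 cost=7
4. q=(4,40) nearest=1 d=37 new=(4,9) → add node 3 parent=1 cost=7
5. q=(5,27) nearest=3 d=18 new=(5,15) → add node 4 parent=3 cost=13
6. q=(17,33) nearest=4 d=18 new=(11,21) → blocked by [7,11]×[12,18], reject

Parent of node 4: 3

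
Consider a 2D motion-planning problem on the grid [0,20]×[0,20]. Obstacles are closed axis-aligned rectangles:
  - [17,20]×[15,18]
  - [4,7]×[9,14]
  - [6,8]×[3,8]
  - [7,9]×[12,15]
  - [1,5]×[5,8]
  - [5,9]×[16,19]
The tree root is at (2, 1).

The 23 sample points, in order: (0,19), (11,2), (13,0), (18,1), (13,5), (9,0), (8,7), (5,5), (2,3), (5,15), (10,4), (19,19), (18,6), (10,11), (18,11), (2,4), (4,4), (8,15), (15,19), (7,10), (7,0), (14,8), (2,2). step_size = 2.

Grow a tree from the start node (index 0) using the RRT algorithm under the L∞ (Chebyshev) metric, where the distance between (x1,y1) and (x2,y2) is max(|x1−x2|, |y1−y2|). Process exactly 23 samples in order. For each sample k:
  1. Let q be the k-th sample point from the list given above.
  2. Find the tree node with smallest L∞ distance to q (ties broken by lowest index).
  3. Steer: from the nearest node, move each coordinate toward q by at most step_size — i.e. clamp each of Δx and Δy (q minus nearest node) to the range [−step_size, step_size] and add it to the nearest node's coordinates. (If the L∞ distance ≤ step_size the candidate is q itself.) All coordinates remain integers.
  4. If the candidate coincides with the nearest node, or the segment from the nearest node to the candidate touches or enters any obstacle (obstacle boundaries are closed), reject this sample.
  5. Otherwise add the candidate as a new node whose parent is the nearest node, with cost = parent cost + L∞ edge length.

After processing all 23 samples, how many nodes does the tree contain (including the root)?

1. q=(0,19) nearest=0 d=18 new=(0,3) → add node 1 parent=0 cost=2
2. q=(11,2) nearest=0 d=9 new=(4,2) → add node 2 parent=0 cost=2
3. q=(13,0) nearest=2 d=9 new=(6,0) → add node 3 parent=2 cost=4
4. q=(18,1) nearest=3 d=12 new=(8,1) → add node 4 parent=3 cost=6
5. q=(13,5) nearest=4 d=5 new=(10,3) → add node 5 parent=4 cost=8
6. q=(9,0) nearest=4 d=1 new=(9,0) → add node 6 parent=4 cost=7
7. q=(8,7) nearest=5 d=4 new=(8,5) → blocked by [6,8]×[3,8], reject
8. q=(5,5) nearest=2 d=3 new=(5,4) → add node 7 parent=2 cost=4
9. q=(2,3) nearest=0 d=2 new=(2,3) → add node 8 parent=0 cost=2
10. q=(5,15) nearest=7 d=11 new=(5,6) → blocked by [1,5]×[5,8], reject
11. q=(10,4) nearest=5 d=1 new=(10,4) → add node 9 parent=5 cost=9
12. q=(19,19) nearest=7 d=15 new=(7,6) → blocked by [6,8]×[3,8], reject
13. q=(18,6) nearest=5 d=8 new=(12,5) → add node 10 parent=5 cost=10
14. q=(10,11) nearest=10 d=6 new=(10,7) → add node 11 parent=10 cost=12
15. q=(18,11) nearest=10 d=6 new=(14,7) → add node 12 parent=10 cost=12
16. q=(2,4) nearest=8 d=1 new=(2,4) → add node 13 parent=8 cost=3
17. q=(4,4) nearest=7 d=1 new=(4,4) → add node 14 parent=7 cost=5
18. q=(8,15) nearest=11 d=8 new=(8,9) → add node 15 parent=11 cost=14
19. q=(15,19) nearest=15 d=10 new=(10,11) → add node 16 parent=15 cost=16
20. q=(7,10) nearest=15 d=1 new=(7,10) → blocked by [4,7]×[9,14], reject
21. q=(7,0) nearest=3 d=1 new=(7,0) → add node 17 parent=3 cost=5
22. q=(14,8) nearest=12 d=1 new=(14,8) → add node 18 parent=12 cost=13
23. q=(2,2) nearest=0 d=1 new=(2,2) → add node 19 parent=0 cost=1

Node count: 20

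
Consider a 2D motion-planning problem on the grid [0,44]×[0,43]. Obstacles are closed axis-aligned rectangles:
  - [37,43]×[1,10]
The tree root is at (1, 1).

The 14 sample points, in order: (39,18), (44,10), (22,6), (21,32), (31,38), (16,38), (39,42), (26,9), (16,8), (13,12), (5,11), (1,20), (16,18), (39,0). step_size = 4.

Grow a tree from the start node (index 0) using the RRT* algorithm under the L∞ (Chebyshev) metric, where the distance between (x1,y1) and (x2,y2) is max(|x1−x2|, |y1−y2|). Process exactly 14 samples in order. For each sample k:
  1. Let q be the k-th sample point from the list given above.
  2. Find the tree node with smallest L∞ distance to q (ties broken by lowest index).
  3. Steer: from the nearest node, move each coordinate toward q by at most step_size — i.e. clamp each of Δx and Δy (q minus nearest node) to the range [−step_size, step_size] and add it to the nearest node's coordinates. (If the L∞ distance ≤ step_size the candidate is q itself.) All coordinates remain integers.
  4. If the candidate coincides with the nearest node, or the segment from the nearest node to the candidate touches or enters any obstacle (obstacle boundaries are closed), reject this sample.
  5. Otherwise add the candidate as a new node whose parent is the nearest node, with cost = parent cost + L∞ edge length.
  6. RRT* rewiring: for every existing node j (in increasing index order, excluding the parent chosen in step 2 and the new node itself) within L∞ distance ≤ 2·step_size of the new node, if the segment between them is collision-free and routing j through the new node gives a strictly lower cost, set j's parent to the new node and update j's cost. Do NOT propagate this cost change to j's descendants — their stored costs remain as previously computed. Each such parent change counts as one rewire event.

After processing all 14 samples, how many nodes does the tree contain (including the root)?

Node count: 15

1. q=(39,18) nearest=0 d=38 new=(5,5) → add node 1 parent=0 cost=4
2. q=(44,10) nearest=1 d=39 new=(9,9) → add node 2 parent=1 cost=8
3. q=(22,6) nearest=2 d=13 new=(13,6) → add node 3 parent=2 cost=12
4. q=(21,32) nearest=2 d=23 new=(13,13) → add node 4 parent=2 cost=12
5. q=(31,38) nearest=4 d=25 new=(17,17) → add node 5 parent=4 cost=16
6. q=(16,38) nearest=5 d=21 new=(16,21) → add node 6 parent=5 cost=20
7. q=(39,42) nearest=6 d=23 new=(20,25) → add node 7 parent=6 cost=24
8. q=(26,9) nearest=5 d=9 new=(21,13) → add node 8 parent=5 cost=20
9. q=(16,8) nearest=3 d=3 new=(16,8) → add node 9 parent=3 cost=15
10. q=(13,12) nearest=4 d=1 new=(13,12) → add node 10 parent=4 cost=13
11. q=(5,11) nearest=2 d=4 new=(5,11) → add node 11 parent=2 cost=12
12. q=(1,20) nearest=11 d=9 new=(1,15) → add node 12 parent=11 cost=16
13. q=(16,18) nearest=5 d=1 new=(16,18) → add node 13 parent=5 cost=17
14. q=(39,0) nearest=8 d=18 new=(25,9) → add node 14 parent=8 cost=24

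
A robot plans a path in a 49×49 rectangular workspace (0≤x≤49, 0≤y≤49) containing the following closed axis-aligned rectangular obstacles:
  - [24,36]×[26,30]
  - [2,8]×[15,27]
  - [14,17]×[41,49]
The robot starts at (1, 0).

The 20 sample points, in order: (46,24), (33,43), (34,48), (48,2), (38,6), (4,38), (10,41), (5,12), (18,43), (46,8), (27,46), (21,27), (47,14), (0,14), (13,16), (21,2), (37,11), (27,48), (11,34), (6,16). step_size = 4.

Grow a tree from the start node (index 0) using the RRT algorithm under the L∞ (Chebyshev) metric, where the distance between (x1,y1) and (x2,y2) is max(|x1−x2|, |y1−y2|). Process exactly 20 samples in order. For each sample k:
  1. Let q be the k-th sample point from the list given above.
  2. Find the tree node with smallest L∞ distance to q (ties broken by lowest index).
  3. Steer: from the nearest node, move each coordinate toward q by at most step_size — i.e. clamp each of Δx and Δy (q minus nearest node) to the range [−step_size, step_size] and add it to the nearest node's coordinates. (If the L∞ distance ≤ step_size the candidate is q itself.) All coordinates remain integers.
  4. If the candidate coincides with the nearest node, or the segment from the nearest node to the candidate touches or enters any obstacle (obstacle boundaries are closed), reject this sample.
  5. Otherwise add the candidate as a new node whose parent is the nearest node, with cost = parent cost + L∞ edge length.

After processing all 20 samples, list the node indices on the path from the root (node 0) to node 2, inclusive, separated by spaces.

1. q=(46,24) nearest=0 d=45 new=(5,4) → add node 1 parent=0 cost=4
2. q=(33,43) nearest=1 d=39 new=(9,8) → add node 2 parent=1 cost=8
3. q=(34,48) nearest=2 d=40 new=(13,12) → add node 3 parent=2 cost=12
4. q=(48,2) nearest=3 d=35 new=(17,8) → add node 4 parent=3 cost=16
5. q=(38,6) nearest=4 d=21 new=(21,6) → add node 5 parent=4 cost=20
6. q=(4,38) nearest=3 d=26 new=(9,16) → add node 6 parent=3 cost=16
7. q=(10,41) nearest=6 d=25 new=(10,20) → add node 7 parent=6 cost=20
8. q=(5,12) nearest=2 d=4 new=(5,12) → add node 8 parent=2 cost=12
9. q=(18,43) nearest=7 d=23 new=(14,24) → add node 9 parent=7 cost=24
10. q=(46,8) nearest=5 d=25 new=(25,8) → add node 10 parent=5 cost=24
11. q=(27,46) nearest=9 d=22 new=(18,28) → add node 11 parent=9 cost=28
12. q=(21,27) nearest=11 d=3 new=(21,27) → add node 12 parent=11 cost=31
13. q=(47,14) nearest=10 d=22 new=(29,12) → add node 13 parent=10 cost=28
14. q=(0,14) nearest=8 d=5 new=(1,14) → add node 14 parent=8 cost=16
15. q=(13,16) nearest=3 d=4 new=(13,16) → add node 15 parent=3 cost=16
16. q=(21,2) nearest=5 d=4 new=(21,2) → add node 16 parent=5 cost=24
17. q=(37,11) nearest=13 d=8 new=(33,11) → add node 17 parent=13 cost=32
18. q=(27,48) nearest=11 d=20 new=(22,32) → add node 18 parent=11 cost=32
19. q=(11,34) nearest=11 d=7 new=(14,32) → add node 19 parent=11 cost=32
20. q=(6,16) nearest=6 d=3 new=(6,16) → blocked by [2,8]×[15,27], reject

Path: 0 1 2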